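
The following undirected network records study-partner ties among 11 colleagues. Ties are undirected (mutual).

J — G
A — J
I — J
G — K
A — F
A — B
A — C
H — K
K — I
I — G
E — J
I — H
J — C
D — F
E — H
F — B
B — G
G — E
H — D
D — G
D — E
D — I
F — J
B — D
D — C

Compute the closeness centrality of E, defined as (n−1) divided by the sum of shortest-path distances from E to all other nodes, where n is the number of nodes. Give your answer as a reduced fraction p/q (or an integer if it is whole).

5/8

Distances from E: A:2, B:2, C:2, D:1, F:2, G:1, H:1, I:2, J:1, K:2. Sum = 16.
n = 11, so closeness = 10/16 = 5/8.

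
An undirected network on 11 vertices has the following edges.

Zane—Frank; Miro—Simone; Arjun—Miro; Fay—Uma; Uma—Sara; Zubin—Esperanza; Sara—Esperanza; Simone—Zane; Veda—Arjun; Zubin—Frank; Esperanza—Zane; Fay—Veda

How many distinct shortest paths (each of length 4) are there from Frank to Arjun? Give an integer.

1

The shortest distance is 4, and the only length-4 path is Frank–Zane–Simone–Miro–Arjun. So there is exactly 1 shortest path.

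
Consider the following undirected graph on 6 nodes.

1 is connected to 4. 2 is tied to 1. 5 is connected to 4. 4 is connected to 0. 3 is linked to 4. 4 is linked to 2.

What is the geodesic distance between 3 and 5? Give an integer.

2

One shortest route is 3 – 4 – 5, which uses 2 edges, and 3 and 5 are not directly tied, so nothing shorter exists. So d(3,5) = 2.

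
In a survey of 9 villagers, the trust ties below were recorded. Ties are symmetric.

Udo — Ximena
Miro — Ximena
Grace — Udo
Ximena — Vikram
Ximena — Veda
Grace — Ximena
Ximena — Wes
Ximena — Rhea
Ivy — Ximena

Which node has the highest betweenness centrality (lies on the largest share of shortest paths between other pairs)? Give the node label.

Ximena

Unnormalized betweenness of each node: Grace:0, Ivy:0, Miro:0, Rhea:0, Udo:0, Veda:0, Vikram:0, Wes:0, Ximena:27.
Ximena has the largest value, 27, making it the main broker — the node through which the most shortest paths run.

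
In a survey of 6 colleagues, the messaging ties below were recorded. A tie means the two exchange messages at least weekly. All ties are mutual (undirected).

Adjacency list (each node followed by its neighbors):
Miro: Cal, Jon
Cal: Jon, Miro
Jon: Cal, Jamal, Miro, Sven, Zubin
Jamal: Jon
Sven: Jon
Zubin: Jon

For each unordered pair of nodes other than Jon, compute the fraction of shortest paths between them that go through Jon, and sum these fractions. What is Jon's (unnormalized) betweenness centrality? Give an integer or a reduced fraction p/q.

9

Pairs whose geodesics pass through Jon — Sven–Miro: 1; Sven–Zubin: 1; Sven–Cal: 1; Sven–Jamal: 1; Miro–Zubin: 1; Miro–Jamal: 1; Zubin–Cal: 1; Zubin–Jamal: 1; Cal–Jamal: 1.
All other pairs contribute 0.
Summing the contributions gives betweenness(Jon) = 9.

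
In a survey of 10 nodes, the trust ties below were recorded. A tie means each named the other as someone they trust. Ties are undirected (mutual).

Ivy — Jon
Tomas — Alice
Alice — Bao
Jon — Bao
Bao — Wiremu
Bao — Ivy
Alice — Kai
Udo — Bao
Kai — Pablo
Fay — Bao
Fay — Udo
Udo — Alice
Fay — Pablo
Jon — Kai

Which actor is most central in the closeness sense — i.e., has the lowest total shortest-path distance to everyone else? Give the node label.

Farness (sum of distances to all others) for each node — Alice:14, Bao:12, Fay:16, Ivy:18, Jon:16, Kai:16, Pablo:19, Tomas:22, Udo:15, Wiremu:20.
The smallest farness is 12, for Bao, so Bao has the highest closeness.

Bao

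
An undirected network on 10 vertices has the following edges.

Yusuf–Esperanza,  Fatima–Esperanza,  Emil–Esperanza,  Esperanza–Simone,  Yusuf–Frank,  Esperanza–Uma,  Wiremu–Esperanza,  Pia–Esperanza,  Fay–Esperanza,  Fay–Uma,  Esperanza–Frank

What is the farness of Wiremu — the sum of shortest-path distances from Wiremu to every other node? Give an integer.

17

Distances from Wiremu: Emil:2, Esperanza:1, Fatima:2, Fay:2, Frank:2, Pia:2, Simone:2, Uma:2, Yusuf:2.
Sum = 2 + 1 + 2 + 2 + 2 + 2 + 2 + 2 + 2 = 17.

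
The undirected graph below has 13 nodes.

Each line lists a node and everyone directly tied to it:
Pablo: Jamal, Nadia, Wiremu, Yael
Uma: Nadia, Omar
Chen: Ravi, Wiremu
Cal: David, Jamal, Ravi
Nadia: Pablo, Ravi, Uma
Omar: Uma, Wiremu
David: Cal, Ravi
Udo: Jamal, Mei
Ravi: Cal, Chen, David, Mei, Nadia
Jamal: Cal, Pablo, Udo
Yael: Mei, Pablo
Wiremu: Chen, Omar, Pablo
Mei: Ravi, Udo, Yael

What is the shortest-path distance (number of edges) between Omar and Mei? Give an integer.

One shortest route is Omar – Wiremu – Pablo – Yael – Mei, which uses 4 edges, and at distance 3 from Omar we only reach {Jamal, Ravi, Yael}, which does not include Mei. So d(Omar,Mei) = 4.

4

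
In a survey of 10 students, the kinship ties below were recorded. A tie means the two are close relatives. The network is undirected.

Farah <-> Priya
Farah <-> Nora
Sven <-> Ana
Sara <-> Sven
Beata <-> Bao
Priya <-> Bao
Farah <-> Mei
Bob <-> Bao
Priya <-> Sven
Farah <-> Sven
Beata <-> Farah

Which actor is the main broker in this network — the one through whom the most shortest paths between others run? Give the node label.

Unnormalized betweenness of each node: Ana:0, Bao:17/2, Beata:3, Bob:0, Farah:37/2, Mei:0, Nora:0, Priya:9, Sara:0, Sven:15.
Farah has the largest value, 37/2, making it the main broker — the node through which the most shortest paths run.

Farah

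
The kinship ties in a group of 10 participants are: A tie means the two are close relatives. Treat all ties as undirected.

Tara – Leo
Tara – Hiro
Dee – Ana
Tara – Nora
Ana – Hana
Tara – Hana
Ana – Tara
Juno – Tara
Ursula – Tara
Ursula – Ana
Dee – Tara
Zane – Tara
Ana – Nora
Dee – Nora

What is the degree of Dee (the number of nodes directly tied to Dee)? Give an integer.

3

Dee is directly tied to Ana, Nora, and Tara. That is 3 neighbors, so the degree of Dee is 3.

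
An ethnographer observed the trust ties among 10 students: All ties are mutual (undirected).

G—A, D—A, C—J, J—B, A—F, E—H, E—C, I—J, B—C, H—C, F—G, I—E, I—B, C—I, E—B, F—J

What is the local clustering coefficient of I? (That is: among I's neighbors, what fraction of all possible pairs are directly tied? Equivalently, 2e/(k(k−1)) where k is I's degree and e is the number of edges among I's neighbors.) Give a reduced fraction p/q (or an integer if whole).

5/6

I's neighbors: B, C, E, and J (k = 4).
Possible neighbor pairs: C(4,2) = 6. Edges among them: B–C, B–E, B–J, C–E, C–J → e = 5.
Clustering(I) = 5/6.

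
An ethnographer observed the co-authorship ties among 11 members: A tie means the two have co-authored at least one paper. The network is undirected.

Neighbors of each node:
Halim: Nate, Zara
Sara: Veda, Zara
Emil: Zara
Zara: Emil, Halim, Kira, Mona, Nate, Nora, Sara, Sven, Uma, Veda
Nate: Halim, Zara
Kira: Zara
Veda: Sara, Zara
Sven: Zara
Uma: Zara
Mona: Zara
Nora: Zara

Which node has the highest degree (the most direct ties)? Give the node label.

Zara

Degrees — Emil:1, Halim:2, Kira:1, Mona:1, Nate:2, Nora:1, Sara:2, Sven:1, Uma:1, Veda:2, Zara:10.
The maximum is 10, attained only by Zara.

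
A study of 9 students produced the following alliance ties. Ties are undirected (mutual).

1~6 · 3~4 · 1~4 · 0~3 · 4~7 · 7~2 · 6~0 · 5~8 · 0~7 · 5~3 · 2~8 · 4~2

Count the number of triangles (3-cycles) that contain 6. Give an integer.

0

6's neighbors are 0 and 1, but none of them are tied to each other, so no triangle contains 6.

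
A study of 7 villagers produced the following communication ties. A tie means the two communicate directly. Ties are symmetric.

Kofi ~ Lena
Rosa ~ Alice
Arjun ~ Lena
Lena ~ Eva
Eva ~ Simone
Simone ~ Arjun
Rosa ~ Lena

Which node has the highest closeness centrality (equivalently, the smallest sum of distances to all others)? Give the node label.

Farness (sum of distances to all others) for each node — Alice:16, Arjun:11, Eva:11, Kofi:13, Lena:8, Rosa:11, Simone:14.
The smallest farness is 8, for Lena, so Lena has the highest closeness.

Lena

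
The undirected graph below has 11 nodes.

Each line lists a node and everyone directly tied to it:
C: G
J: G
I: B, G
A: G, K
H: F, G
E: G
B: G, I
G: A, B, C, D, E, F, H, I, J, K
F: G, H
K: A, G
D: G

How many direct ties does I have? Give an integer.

I is directly tied to B and G. That is 2 neighbors, so the degree of I is 2.

2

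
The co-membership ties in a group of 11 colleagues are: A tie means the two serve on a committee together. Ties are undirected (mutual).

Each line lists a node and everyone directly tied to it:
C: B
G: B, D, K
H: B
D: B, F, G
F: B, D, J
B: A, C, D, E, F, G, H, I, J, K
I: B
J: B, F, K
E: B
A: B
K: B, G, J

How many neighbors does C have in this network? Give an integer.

1

C is directly tied to B. That is 1 neighbor, so the degree of C is 1.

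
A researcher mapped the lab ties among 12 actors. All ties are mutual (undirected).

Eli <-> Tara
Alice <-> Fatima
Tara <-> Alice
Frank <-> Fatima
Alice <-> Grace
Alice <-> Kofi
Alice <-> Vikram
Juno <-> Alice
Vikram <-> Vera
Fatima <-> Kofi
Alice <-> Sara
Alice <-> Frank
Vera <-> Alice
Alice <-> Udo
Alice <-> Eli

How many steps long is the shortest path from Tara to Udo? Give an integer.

One shortest route is Tara – Alice – Udo, which uses 2 edges, and Tara and Udo are not directly tied, so nothing shorter exists. So d(Tara,Udo) = 2.

2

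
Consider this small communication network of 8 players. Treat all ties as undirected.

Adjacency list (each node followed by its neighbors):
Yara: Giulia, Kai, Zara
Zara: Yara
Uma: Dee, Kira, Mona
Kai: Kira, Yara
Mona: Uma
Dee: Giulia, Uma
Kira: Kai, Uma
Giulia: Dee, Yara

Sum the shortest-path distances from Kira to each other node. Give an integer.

14

Distances from Kira: Dee:2, Giulia:3, Kai:1, Mona:2, Uma:1, Yara:2, Zara:3.
Sum = 2 + 3 + 1 + 2 + 1 + 2 + 3 = 14.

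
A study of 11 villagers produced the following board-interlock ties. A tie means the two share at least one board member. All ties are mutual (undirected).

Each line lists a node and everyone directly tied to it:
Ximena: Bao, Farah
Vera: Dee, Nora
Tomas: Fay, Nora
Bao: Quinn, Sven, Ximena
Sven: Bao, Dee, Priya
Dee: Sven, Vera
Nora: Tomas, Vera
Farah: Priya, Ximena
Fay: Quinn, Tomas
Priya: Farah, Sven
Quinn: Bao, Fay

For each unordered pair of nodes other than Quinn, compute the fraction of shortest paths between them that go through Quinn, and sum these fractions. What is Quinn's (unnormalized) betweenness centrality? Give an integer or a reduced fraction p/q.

21/2

Pairs whose geodesics pass through Quinn — Ximena–Nora: 1/2; Ximena–Tomas: 1; Ximena–Fay: 1; Farah–Tomas: 1; Farah–Fay: 1; Priya–Tomas: 1/2; Priya–Fay: 1; Sven–Tomas: 1/2; Sven–Fay: 1; Dee–Fay: 1/2; Nora–Bao: 1/2; Tomas–Bao: 1; Fay–Bao: 1.
All other pairs contribute 0.
Summing the contributions gives betweenness(Quinn) = 21/2.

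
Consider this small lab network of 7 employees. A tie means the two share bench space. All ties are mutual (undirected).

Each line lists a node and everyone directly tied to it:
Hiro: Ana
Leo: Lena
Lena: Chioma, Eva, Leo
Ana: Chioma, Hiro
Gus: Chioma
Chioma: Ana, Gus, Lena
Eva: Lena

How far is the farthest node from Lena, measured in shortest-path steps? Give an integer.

Distances from Lena: Ana:2, Chioma:1, Eva:1, Gus:2, Hiro:3, Leo:1.
The largest is 3 (to Hiro), so the eccentricity of Lena is 3.

3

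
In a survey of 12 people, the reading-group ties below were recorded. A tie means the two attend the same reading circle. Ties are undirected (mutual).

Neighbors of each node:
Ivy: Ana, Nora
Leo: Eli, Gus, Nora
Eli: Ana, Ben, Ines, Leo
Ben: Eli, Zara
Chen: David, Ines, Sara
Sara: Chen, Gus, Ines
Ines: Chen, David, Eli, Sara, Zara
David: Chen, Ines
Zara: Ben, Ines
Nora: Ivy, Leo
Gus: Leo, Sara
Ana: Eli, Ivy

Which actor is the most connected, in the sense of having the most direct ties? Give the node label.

Ines

Degrees — Ana:2, Ben:2, Chen:3, David:2, Eli:4, Gus:2, Ines:5, Ivy:2, Leo:3, Nora:2, Sara:3, Zara:2.
The maximum is 5, attained only by Ines.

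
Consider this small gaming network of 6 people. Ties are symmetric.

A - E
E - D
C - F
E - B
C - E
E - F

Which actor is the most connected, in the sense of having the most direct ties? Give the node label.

Degrees — A:1, B:1, C:2, D:1, E:5, F:2.
The maximum is 5, attained only by E.

E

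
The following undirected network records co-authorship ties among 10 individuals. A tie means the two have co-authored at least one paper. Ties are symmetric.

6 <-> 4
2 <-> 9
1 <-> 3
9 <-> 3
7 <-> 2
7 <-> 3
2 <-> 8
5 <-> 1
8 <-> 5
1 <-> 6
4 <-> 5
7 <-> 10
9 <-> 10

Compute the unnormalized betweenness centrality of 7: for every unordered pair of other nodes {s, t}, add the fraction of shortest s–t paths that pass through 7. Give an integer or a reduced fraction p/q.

Pairs whose geodesics pass through 7 — 10–3: 1/2; 10–1: 1/2; 10–6: 1/2; 10–4: 3/6; 10–5: 2/4; 10–8: 1/2; 10–2: 1/2; 3–8: 1/3; 3–2: 1/2; 1–2: 1/3; 6–2: 1/4.
All other pairs contribute 0.
Summing the contributions gives betweenness(7) = 59/12.

59/12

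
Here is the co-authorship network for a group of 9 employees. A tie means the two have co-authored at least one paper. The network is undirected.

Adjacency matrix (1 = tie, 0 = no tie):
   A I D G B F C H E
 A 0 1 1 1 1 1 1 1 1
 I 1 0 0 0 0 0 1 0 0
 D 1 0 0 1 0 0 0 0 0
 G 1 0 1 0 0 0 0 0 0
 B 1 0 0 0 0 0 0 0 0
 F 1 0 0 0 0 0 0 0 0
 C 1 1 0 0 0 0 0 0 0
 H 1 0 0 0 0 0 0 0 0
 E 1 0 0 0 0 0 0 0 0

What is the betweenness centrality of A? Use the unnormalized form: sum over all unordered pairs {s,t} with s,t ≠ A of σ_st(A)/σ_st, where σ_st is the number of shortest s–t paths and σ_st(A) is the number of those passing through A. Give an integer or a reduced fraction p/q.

Pairs whose geodesics pass through A — I–D: 1; I–G: 1; I–B: 1; I–F: 1; I–H: 1; I–E: 1; D–B: 1; D–F: 1; D–C: 1; D–H: 1; D–E: 1; G–B: 1; G–F: 1; G–C: 1 … (+12 more pairs).
All other pairs contribute 0.
Summing the contributions gives betweenness(A) = 26.

26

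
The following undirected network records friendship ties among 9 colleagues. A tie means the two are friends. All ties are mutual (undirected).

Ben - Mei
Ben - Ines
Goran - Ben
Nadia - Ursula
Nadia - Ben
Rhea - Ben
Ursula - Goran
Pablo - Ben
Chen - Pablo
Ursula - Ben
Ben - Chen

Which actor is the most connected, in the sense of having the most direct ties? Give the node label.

Ben

Degrees — Ben:8, Chen:2, Goran:2, Ines:1, Mei:1, Nadia:2, Pablo:2, Rhea:1, Ursula:3.
The maximum is 8, attained only by Ben.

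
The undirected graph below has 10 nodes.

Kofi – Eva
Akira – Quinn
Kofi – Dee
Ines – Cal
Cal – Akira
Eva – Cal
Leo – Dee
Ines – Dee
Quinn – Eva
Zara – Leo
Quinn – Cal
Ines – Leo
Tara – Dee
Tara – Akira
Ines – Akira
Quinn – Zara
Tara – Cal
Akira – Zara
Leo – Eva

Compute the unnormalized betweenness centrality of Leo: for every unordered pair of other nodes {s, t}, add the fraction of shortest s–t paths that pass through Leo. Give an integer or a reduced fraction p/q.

83/21

Pairs whose geodesics pass through Leo — Quinn–Dee: 2/7; Zara–Eva: 1/2; Zara–Ines: 1/2; Zara–Dee: 1; Zara–Kofi: 2/3; Eva–Ines: 1/2; Eva–Dee: 1/2.
All other pairs contribute 0.
Summing the contributions gives betweenness(Leo) = 83/21.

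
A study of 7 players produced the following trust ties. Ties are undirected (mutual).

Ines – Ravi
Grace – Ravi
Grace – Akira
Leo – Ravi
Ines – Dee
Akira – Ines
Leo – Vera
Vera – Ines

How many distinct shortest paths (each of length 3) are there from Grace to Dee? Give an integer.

The shortest distance is 3. The length-3 paths are: Grace–Akira–Ines–Dee; Grace–Ravi–Ines–Dee.
That gives 2 distinct shortest paths.

2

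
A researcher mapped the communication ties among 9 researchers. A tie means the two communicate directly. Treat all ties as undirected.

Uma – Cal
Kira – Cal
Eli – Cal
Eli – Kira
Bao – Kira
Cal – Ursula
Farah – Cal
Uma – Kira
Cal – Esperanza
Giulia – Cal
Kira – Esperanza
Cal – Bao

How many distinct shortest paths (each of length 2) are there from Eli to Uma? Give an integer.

2

The shortest distance is 2. The length-2 paths are: Eli–Cal–Uma; Eli–Kira–Uma.
That gives 2 distinct shortest paths.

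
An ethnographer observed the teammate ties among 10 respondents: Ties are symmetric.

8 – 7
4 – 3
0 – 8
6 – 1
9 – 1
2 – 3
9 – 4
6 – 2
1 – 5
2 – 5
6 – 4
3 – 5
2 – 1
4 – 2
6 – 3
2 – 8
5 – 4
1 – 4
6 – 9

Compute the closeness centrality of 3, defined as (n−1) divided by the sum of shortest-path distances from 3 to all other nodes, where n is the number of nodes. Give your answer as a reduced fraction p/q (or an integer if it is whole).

Distances from 3: 0:3, 1:2, 2:1, 4:1, 5:1, 6:1, 7:3, 8:2, 9:2. Sum = 16.
n = 10, so closeness = 9/16.

9/16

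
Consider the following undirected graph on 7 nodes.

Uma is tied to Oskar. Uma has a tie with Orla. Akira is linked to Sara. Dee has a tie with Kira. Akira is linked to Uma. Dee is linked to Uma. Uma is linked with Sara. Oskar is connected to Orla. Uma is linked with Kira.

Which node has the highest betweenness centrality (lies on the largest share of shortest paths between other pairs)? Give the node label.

Uma

Unnormalized betweenness of each node: Akira:0, Dee:0, Kira:0, Orla:0, Oskar:0, Sara:0, Uma:12.
Uma has the largest value, 12, making it the main broker — the node through which the most shortest paths run.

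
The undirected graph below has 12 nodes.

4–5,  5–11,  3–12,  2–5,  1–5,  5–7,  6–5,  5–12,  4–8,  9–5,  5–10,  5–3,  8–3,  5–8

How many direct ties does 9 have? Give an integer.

9 is directly tied to 5. That is 1 neighbor, so the degree of 9 is 1.

1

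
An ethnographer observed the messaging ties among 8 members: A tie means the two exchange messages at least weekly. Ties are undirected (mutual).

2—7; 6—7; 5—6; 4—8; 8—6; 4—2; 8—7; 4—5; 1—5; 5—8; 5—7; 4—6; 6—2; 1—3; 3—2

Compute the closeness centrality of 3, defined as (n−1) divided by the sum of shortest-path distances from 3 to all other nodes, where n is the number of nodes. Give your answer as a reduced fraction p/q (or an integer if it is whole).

Distances from 3: 1:1, 2:1, 4:2, 5:2, 6:2, 7:2, 8:3. Sum = 13.
n = 8, so closeness = 7/13.

7/13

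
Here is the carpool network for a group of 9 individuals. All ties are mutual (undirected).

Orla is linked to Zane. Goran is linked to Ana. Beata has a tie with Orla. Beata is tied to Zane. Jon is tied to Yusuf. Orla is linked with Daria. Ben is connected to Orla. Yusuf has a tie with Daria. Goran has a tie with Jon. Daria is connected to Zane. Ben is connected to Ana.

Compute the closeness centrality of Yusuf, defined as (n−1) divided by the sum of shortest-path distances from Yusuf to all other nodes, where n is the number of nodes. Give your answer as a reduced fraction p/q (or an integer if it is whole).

Distances from Yusuf: Ana:3, Beata:3, Ben:3, Daria:1, Goran:2, Jon:1, Orla:2, Zane:2. Sum = 17.
n = 9, so closeness = 8/17.

8/17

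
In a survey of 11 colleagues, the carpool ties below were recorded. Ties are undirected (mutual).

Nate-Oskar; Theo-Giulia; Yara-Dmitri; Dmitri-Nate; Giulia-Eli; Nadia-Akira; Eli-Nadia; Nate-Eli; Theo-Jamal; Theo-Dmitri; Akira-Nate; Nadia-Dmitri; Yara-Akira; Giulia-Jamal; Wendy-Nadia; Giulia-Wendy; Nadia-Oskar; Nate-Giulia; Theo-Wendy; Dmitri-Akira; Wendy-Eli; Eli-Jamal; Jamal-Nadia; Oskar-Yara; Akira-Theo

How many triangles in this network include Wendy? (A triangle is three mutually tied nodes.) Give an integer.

3

Wendy's neighbors: Eli, Giulia, Nadia, and Theo.
Neighbor pairs that are themselves tied: Wendy–Eli–Giulia; Wendy–Eli–Nadia; Wendy–Giulia–Theo. Each forms one triangle with Wendy, for 3 in total.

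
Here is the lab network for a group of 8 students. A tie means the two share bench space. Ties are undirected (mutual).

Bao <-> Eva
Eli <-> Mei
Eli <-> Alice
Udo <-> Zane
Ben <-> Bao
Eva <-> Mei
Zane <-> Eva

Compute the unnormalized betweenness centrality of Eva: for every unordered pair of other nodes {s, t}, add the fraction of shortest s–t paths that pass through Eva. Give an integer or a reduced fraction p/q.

Pairs whose geodesics pass through Eva — Alice–Udo: 1; Alice–Bao: 1; Alice–Zane: 1; Alice–Ben: 1; Udo–Bao: 1; Udo–Mei: 1; Udo–Eli: 1; Udo–Ben: 1; Bao–Mei: 1; Bao–Eli: 1; Bao–Zane: 1; Mei–Zane: 1; Mei–Ben: 1; Eli–Zane: 1 … (+2 more pairs).
All other pairs contribute 0.
Summing the contributions gives betweenness(Eva) = 16.

16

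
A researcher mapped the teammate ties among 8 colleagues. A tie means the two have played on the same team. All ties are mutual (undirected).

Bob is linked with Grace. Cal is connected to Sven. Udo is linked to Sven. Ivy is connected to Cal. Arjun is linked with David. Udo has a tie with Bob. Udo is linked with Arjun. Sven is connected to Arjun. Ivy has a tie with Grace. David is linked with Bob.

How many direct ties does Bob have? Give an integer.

Bob is directly tied to David, Grace, and Udo. That is 3 neighbors, so the degree of Bob is 3.

3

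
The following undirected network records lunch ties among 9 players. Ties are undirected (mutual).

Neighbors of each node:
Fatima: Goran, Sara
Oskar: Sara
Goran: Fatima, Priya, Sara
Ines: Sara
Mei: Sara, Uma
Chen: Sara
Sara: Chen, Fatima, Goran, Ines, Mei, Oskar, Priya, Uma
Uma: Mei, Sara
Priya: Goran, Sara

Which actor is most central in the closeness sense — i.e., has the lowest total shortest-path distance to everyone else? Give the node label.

Farness (sum of distances to all others) for each node — Chen:15, Fatima:14, Goran:13, Ines:15, Mei:14, Oskar:15, Priya:14, Sara:8, Uma:14.
The smallest farness is 8, for Sara, so Sara has the highest closeness.

Sara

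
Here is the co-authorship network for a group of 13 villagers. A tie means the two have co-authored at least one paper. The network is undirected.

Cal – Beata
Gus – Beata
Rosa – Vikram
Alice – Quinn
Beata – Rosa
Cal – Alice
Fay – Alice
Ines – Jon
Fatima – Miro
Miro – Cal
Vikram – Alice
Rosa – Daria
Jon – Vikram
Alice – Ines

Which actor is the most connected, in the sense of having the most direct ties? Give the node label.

Alice

Degrees — Alice:5, Beata:3, Cal:3, Daria:1, Fatima:1, Fay:1, Gus:1, Ines:2, Jon:2, Miro:2, Quinn:1, Rosa:3, Vikram:3.
The maximum is 5, attained only by Alice.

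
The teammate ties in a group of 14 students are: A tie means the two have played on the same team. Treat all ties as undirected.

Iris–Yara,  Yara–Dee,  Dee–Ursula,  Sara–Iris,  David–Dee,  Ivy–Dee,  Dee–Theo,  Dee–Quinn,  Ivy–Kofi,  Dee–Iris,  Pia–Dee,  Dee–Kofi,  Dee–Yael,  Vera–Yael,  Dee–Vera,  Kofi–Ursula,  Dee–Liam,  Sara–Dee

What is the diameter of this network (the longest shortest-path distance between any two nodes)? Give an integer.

Eccentricity of each node (its greatest distance to any other): David:2, Dee:1, Iris:2, Ivy:2, Kofi:2, Liam:2, Pia:2, Quinn:2, Sara:2, Theo:2, Ursula:2, Vera:2, Yael:2, Yara:2.
The maximum eccentricity is 2, realized for instance by the pair Yael–Liam via Yael – Dee – Liam. So the diameter is 2.

2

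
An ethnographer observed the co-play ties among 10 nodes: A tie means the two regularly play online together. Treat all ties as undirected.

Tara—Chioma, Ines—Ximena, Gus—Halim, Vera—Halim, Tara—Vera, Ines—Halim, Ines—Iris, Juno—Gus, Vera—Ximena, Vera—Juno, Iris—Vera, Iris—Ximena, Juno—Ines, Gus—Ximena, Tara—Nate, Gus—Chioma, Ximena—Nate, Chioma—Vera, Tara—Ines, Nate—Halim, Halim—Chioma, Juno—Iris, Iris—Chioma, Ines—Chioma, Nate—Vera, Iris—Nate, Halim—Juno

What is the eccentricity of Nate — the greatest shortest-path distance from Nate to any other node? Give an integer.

2

Distances from Nate: Chioma:2, Gus:2, Halim:1, Ines:2, Iris:1, Juno:2, Tara:1, Vera:1, Ximena:1.
The largest is 2 (to Juno, Chioma, Ines, and Gus), so the eccentricity of Nate is 2.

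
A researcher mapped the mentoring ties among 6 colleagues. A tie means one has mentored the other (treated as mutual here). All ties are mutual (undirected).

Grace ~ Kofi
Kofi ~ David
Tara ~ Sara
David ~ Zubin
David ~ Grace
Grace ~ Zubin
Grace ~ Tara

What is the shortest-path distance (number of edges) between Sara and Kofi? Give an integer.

One shortest route is Sara – Tara – Grace – Kofi, which uses 3 edges, and at distance 2 from Sara we only reach {Grace}, which does not include Kofi. So d(Sara,Kofi) = 3.

3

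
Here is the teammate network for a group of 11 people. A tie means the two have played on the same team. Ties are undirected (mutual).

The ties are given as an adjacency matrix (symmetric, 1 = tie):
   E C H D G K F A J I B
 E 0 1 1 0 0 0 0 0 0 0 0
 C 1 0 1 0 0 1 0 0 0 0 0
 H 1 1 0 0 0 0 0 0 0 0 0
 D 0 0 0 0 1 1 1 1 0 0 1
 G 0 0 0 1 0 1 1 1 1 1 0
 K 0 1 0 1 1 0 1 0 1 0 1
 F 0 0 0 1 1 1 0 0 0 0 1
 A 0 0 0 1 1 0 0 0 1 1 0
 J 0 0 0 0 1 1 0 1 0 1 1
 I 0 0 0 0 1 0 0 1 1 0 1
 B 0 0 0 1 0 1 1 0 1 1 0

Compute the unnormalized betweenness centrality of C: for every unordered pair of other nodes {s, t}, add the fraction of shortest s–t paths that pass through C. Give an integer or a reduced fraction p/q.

16

Pairs whose geodesics pass through C — E–D: 1; E–G: 1; E–K: 1; E–F: 1; E–A: 3/3; E–J: 1; E–I: 3/3; E–B: 1; H–D: 1; H–G: 1; H–K: 1; H–F: 1; H–A: 3/3; H–J: 1 … (+2 more pairs).
All other pairs contribute 0.
Summing the contributions gives betweenness(C) = 16.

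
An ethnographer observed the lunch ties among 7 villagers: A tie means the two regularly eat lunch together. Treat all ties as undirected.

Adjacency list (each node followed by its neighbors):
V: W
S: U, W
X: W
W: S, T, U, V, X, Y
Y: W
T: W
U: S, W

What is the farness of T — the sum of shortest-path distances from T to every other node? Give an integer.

Distances from T: S:2, U:2, V:2, W:1, X:2, Y:2.
Sum = 2 + 2 + 2 + 1 + 2 + 2 = 11.

11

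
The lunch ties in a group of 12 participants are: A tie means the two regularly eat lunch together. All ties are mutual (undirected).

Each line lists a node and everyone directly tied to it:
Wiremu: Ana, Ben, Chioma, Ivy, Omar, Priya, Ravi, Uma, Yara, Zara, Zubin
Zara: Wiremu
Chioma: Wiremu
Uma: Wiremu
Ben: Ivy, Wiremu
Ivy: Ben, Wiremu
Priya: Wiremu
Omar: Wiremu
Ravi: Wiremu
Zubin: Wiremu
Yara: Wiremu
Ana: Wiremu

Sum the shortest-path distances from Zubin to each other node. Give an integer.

Distances from Zubin: Ana:2, Ben:2, Chioma:2, Ivy:2, Omar:2, Priya:2, Ravi:2, Uma:2, Wiremu:1, Yara:2, Zara:2.
Sum = 2 + 2 + 2 + 2 + 2 + 2 + 2 + 2 + 1 + 2 + 2 = 21.

21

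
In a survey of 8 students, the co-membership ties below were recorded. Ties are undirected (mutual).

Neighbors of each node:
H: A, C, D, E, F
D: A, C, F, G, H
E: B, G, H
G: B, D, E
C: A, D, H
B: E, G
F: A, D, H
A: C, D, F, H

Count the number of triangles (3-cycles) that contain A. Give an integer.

5

A's neighbors: C, D, F, and H.
Neighbor pairs that are themselves tied: A–C–D; A–C–H; A–D–F; A–D–H; A–F–H. Each forms one triangle with A, for 5 in total.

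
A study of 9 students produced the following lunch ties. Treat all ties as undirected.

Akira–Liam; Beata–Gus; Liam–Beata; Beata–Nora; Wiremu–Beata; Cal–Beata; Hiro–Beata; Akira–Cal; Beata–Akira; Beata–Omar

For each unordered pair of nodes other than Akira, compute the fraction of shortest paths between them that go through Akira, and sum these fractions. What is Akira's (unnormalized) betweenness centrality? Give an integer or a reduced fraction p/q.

1/2

Pairs whose geodesics pass through Akira — Liam–Cal: 1/2.
All other pairs contribute 0.
Summing the contributions gives betweenness(Akira) = 1/2.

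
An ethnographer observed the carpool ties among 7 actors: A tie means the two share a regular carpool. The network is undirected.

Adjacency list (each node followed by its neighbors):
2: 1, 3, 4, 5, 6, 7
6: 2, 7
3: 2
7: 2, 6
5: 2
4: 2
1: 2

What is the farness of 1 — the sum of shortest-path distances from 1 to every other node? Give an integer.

11

Distances from 1: 2:1, 3:2, 4:2, 5:2, 6:2, 7:2.
Sum = 1 + 2 + 2 + 2 + 2 + 2 = 11.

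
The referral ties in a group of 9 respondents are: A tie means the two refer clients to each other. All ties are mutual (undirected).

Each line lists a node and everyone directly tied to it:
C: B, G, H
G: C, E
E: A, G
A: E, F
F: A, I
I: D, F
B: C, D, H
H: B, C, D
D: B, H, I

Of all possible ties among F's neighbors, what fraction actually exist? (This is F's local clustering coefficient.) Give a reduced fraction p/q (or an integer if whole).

F's neighbors: A and I (k = 2).
Possible neighbor pairs: C(2,2) = 1. Edges among them: none → e = 0.
Clustering(F) = 0/1.

0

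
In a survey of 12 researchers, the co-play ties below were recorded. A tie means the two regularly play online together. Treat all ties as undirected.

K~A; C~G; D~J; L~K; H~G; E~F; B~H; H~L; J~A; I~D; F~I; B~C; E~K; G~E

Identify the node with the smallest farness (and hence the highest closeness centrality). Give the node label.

E

Farness (sum of distances to all others) for each node — A:28, B:36, C:33, D:36, E:22, F:27, G:25, H:28, I:32, J:33, K:23, L:27.
The smallest farness is 22, for E, so E has the highest closeness.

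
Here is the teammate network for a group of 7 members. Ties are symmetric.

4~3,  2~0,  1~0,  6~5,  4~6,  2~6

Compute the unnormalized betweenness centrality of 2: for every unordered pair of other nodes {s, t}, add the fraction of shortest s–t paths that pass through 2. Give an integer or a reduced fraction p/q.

8

Pairs whose geodesics pass through 2 — 3–1: 1; 3–0: 1; 4–1: 1; 4–0: 1; 1–6: 1; 1–5: 1; 6–0: 1; 0–5: 1.
All other pairs contribute 0.
Summing the contributions gives betweenness(2) = 8.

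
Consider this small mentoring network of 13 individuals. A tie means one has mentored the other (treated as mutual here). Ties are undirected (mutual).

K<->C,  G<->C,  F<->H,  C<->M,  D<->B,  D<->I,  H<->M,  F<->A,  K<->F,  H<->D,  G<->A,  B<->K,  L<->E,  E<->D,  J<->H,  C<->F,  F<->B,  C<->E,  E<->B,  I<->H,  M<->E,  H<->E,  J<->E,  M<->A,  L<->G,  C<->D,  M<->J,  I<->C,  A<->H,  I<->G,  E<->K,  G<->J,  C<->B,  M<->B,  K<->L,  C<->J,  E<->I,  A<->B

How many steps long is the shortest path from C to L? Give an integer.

One shortest route is C – K – L, which uses 2 edges, and C and L are not directly tied, so nothing shorter exists. So d(C,L) = 2.

2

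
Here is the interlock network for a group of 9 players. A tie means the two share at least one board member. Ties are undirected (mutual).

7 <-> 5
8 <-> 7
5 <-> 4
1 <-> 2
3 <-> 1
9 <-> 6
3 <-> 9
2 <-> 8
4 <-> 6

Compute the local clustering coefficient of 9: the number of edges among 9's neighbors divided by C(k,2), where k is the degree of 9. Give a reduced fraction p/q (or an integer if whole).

9's neighbors: 3 and 6 (k = 2).
Possible neighbor pairs: C(2,2) = 1. Edges among them: none → e = 0.
Clustering(9) = 0/1.

0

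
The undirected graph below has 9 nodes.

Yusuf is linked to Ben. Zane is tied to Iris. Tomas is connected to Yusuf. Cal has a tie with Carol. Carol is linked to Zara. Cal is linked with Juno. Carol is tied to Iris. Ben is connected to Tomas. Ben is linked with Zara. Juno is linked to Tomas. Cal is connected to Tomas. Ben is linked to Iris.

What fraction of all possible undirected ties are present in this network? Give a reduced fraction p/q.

1/3

There are 12 edges and 9 nodes, so the maximum possible is C(9,2) = 36.
Density = 12/36 = 1/3.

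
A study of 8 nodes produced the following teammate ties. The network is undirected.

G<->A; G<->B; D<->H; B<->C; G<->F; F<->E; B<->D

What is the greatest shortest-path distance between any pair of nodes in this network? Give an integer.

Eccentricity of each node (its greatest distance to any other): A:4, B:3, C:4, D:4, E:5, F:4, G:3, H:5.
The maximum eccentricity is 5, realized for instance by the pair E–H via E – F – G – B – D – H. So the diameter is 5.

5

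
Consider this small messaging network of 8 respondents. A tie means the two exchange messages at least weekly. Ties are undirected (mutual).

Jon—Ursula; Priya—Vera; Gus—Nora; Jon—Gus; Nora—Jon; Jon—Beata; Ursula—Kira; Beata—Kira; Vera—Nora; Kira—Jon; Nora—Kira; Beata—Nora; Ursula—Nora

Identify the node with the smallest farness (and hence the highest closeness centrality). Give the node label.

Farness (sum of distances to all others) for each node — Beata:12, Gus:13, Jon:10, Kira:11, Nora:8, Priya:18, Ursula:12, Vera:12.
The smallest farness is 8, for Nora, so Nora has the highest closeness.

Nora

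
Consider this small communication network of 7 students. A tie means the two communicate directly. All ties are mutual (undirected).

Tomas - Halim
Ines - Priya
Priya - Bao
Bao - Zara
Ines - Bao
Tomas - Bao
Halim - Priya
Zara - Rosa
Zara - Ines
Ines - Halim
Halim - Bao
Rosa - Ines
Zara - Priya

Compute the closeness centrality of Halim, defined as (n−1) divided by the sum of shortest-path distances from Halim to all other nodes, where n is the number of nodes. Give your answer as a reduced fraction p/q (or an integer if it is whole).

Distances from Halim: Bao:1, Ines:1, Priya:1, Rosa:2, Tomas:1, Zara:2. Sum = 8.
n = 7, so closeness = 6/8 = 3/4.

3/4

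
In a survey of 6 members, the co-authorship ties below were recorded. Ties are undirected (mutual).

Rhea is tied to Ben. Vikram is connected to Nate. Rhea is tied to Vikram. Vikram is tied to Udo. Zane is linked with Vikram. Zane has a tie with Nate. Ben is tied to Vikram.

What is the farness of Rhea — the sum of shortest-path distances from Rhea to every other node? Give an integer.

8

Distances from Rhea: Ben:1, Nate:2, Udo:2, Vikram:1, Zane:2.
Sum = 1 + 2 + 2 + 1 + 2 = 8.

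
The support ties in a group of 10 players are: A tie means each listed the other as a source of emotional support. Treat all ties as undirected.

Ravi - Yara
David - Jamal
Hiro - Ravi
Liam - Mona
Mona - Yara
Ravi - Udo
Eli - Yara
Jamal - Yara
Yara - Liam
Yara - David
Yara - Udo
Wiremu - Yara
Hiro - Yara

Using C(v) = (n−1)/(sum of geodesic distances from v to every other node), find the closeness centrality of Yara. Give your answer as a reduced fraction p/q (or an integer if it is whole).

1

Distances from Yara: David:1, Eli:1, Hiro:1, Jamal:1, Liam:1, Mona:1, Ravi:1, Udo:1, Wiremu:1. Sum = 9.
n = 10, so closeness = 9/9 = 1.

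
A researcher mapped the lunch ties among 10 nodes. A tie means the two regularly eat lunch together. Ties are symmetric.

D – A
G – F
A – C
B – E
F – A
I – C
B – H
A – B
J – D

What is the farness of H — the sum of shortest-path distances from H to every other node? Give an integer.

26

Distances from H: A:2, B:1, C:3, D:3, E:2, F:3, G:4, I:4, J:4.
Sum = 2 + 1 + 3 + 3 + 2 + 3 + 4 + 4 + 4 = 26.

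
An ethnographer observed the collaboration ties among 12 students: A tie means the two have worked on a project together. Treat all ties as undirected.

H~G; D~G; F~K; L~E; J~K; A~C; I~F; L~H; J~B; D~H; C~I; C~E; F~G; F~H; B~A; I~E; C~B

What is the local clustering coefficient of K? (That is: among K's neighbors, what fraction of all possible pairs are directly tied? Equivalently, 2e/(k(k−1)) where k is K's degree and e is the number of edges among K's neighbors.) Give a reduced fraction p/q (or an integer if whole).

0

K's neighbors: F and J (k = 2).
Possible neighbor pairs: C(2,2) = 1. Edges among them: none → e = 0.
Clustering(K) = 0/1.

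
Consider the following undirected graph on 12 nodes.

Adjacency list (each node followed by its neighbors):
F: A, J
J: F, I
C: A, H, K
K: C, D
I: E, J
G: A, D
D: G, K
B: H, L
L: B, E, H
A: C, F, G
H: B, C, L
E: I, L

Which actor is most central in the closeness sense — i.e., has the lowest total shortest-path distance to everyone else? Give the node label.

Farness (sum of distances to all others) for each node — A:24, B:31, C:23, D:34, E:32, F:28, G:31, H:25, I:33, J:31, K:30, L:28.
The smallest farness is 23, for C, so C has the highest closeness.

C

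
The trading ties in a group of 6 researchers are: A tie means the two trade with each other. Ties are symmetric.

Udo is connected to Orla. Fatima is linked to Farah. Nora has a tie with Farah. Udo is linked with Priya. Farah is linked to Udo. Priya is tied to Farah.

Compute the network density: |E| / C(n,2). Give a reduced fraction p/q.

There are 6 edges and 6 nodes, so the maximum possible is C(6,2) = 15.
Density = 6/15 = 2/5.

2/5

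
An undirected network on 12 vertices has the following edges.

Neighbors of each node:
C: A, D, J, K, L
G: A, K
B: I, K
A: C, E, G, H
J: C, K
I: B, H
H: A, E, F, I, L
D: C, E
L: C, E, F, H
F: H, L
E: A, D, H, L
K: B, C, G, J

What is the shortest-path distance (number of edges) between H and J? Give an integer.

3

One shortest route is H – L – C – J, which uses 3 edges, and at distance 2 from H we only reach {B, C, D, G}, which does not include J. So d(H,J) = 3.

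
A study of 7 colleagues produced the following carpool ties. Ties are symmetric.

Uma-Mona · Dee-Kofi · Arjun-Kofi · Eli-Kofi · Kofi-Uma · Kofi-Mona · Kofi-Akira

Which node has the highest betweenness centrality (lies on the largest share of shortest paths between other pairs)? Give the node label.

Unnormalized betweenness of each node: Akira:0, Arjun:0, Dee:0, Eli:0, Kofi:14, Mona:0, Uma:0.
Kofi has the largest value, 14, making it the main broker — the node through which the most shortest paths run.

Kofi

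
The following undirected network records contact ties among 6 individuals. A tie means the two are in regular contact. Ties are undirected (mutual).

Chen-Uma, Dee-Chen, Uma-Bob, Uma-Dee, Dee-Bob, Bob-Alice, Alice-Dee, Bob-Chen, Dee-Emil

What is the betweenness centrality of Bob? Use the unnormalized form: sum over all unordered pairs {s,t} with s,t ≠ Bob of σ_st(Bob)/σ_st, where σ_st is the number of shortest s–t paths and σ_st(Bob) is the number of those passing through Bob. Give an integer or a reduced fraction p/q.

1

Pairs whose geodesics pass through Bob — Uma–Alice: 1/2; Alice–Chen: 1/2.
All other pairs contribute 0.
Summing the contributions gives betweenness(Bob) = 1.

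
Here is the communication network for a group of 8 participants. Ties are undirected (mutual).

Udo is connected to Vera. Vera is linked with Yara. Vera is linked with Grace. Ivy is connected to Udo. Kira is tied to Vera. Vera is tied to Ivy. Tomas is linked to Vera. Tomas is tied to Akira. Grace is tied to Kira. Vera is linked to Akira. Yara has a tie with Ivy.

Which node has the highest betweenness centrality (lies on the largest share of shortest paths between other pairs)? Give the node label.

Unnormalized betweenness of each node: Akira:0, Grace:0, Ivy:1/2, Kira:0, Tomas:0, Udo:0, Vera:33/2, Yara:0.
Vera has the largest value, 33/2, making it the main broker — the node through which the most shortest paths run.

Vera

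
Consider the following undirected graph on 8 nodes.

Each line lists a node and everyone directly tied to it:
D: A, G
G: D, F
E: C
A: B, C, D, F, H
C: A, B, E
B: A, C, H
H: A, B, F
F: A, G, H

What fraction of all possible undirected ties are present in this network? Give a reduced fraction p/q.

11/28

There are 11 edges and 8 nodes, so the maximum possible is C(8,2) = 28.
Density = 11/28.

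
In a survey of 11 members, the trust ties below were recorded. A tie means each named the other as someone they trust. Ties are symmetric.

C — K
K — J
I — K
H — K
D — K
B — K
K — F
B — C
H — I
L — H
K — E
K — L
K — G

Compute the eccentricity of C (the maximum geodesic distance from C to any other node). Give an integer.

Distances from C: B:1, D:2, E:2, F:2, G:2, H:2, I:2, J:2, K:1, L:2.
The largest is 2 (to G, F, H, I, L, D, E, and J), so the eccentricity of C is 2.

2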